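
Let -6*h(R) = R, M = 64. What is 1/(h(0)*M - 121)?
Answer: -1/121 ≈ -0.0082645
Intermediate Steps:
h(R) = -R/6
1/(h(0)*M - 121) = 1/(-⅙*0*64 - 121) = 1/(0*64 - 121) = 1/(0 - 121) = 1/(-121) = -1/121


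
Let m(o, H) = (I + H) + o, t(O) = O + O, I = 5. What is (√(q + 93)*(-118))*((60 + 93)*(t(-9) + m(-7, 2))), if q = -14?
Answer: 324972*√79 ≈ 2.8884e+6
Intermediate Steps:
t(O) = 2*O
m(o, H) = 5 + H + o (m(o, H) = (5 + H) + o = 5 + H + o)
(√(q + 93)*(-118))*((60 + 93)*(t(-9) + m(-7, 2))) = (√(-14 + 93)*(-118))*((60 + 93)*(2*(-9) + (5 + 2 - 7))) = (√79*(-118))*(153*(-18 + 0)) = (-118*√79)*(153*(-18)) = -118*√79*(-2754) = 324972*√79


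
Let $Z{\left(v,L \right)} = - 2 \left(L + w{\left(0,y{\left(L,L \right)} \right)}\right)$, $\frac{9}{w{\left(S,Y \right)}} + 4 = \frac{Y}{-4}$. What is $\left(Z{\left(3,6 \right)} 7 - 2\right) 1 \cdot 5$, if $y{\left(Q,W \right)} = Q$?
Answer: $- \frac{3470}{11} \approx -315.45$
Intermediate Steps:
$w{\left(S,Y \right)} = \frac{9}{-4 - \frac{Y}{4}}$ ($w{\left(S,Y \right)} = \frac{9}{-4 + \frac{Y}{-4}} = \frac{9}{-4 + Y \left(- \frac{1}{4}\right)} = \frac{9}{-4 - \frac{Y}{4}}$)
$Z{\left(v,L \right)} = - 2 L + \frac{72}{16 + L}$ ($Z{\left(v,L \right)} = - 2 \left(L - \frac{36}{16 + L}\right) = - 2 L + \frac{72}{16 + L}$)
$\left(Z{\left(3,6 \right)} 7 - 2\right) 1 \cdot 5 = \left(\frac{2 \left(36 - 6 \left(16 + 6\right)\right)}{16 + 6} \cdot 7 - 2\right) 1 \cdot 5 = \left(\frac{2 \left(36 - 6 \cdot 22\right)}{22} \cdot 7 - 2\right) 5 = \left(2 \cdot \frac{1}{22} \left(36 - 132\right) 7 - 2\right) 5 = \left(2 \cdot \frac{1}{22} \left(-96\right) 7 - 2\right) 5 = \left(\left(- \frac{96}{11}\right) 7 - 2\right) 5 = \left(- \frac{672}{11} - 2\right) 5 = \left(- \frac{694}{11}\right) 5 = - \frac{3470}{11}$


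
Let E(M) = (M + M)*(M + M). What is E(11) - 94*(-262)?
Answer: 25112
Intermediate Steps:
E(M) = 4*M² (E(M) = (2*M)*(2*M) = 4*M²)
E(11) - 94*(-262) = 4*11² - 94*(-262) = 4*121 + 24628 = 484 + 24628 = 25112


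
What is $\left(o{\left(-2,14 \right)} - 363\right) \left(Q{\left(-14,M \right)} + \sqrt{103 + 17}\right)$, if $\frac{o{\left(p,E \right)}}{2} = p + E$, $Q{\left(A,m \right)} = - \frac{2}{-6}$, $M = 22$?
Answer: $-113 - 678 \sqrt{30} \approx -3826.6$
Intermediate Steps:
$Q{\left(A,m \right)} = \frac{1}{3}$ ($Q{\left(A,m \right)} = \left(-2\right) \left(- \frac{1}{6}\right) = \frac{1}{3}$)
$o{\left(p,E \right)} = 2 E + 2 p$ ($o{\left(p,E \right)} = 2 \left(p + E\right) = 2 \left(E + p\right) = 2 E + 2 p$)
$\left(o{\left(-2,14 \right)} - 363\right) \left(Q{\left(-14,M \right)} + \sqrt{103 + 17}\right) = \left(\left(2 \cdot 14 + 2 \left(-2\right)\right) - 363\right) \left(\frac{1}{3} + \sqrt{103 + 17}\right) = \left(\left(28 - 4\right) - 363\right) \left(\frac{1}{3} + \sqrt{120}\right) = \left(24 - 363\right) \left(\frac{1}{3} + 2 \sqrt{30}\right) = - 339 \left(\frac{1}{3} + 2 \sqrt{30}\right) = -113 - 678 \sqrt{30}$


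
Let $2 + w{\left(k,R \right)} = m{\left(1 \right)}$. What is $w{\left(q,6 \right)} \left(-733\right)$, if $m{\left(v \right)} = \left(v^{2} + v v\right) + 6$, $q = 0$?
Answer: $-4398$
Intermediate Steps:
$m{\left(v \right)} = 6 + 2 v^{2}$ ($m{\left(v \right)} = \left(v^{2} + v^{2}\right) + 6 = 2 v^{2} + 6 = 6 + 2 v^{2}$)
$w{\left(k,R \right)} = 6$ ($w{\left(k,R \right)} = -2 + \left(6 + 2 \cdot 1^{2}\right) = -2 + \left(6 + 2 \cdot 1\right) = -2 + \left(6 + 2\right) = -2 + 8 = 6$)
$w{\left(q,6 \right)} \left(-733\right) = 6 \left(-733\right) = -4398$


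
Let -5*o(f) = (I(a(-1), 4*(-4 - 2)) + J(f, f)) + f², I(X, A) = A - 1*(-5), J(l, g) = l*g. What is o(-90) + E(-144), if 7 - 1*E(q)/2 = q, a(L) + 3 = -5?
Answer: -14671/5 ≈ -2934.2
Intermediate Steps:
a(L) = -8 (a(L) = -3 - 5 = -8)
E(q) = 14 - 2*q
J(l, g) = g*l
I(X, A) = 5 + A (I(X, A) = A + 5 = 5 + A)
o(f) = 19/5 - 2*f²/5 (o(f) = -(((5 + 4*(-4 - 2)) + f*f) + f²)/5 = -(((5 + 4*(-6)) + f²) + f²)/5 = -(((5 - 24) + f²) + f²)/5 = -((-19 + f²) + f²)/5 = -(-19 + 2*f²)/5 = 19/5 - 2*f²/5)
o(-90) + E(-144) = (19/5 - ⅖*(-90)²) + (14 - 2*(-144)) = (19/5 - ⅖*8100) + (14 + 288) = (19/5 - 3240) + 302 = -16181/5 + 302 = -14671/5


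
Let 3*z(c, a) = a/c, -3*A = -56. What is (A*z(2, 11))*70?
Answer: 21560/9 ≈ 2395.6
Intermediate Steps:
A = 56/3 (A = -⅓*(-56) = 56/3 ≈ 18.667)
z(c, a) = a/(3*c) (z(c, a) = (a/c)/3 = a/(3*c))
(A*z(2, 11))*70 = (56*((⅓)*11/2)/3)*70 = (56*((⅓)*11*(½))/3)*70 = ((56/3)*(11/6))*70 = (308/9)*70 = 21560/9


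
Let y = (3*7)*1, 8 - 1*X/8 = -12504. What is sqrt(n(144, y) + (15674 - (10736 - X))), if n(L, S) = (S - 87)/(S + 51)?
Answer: sqrt(3781191)/6 ≈ 324.09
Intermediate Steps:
X = 100096 (X = 64 - 8*(-12504) = 64 + 100032 = 100096)
y = 21 (y = 21*1 = 21)
n(L, S) = (-87 + S)/(51 + S)
sqrt(n(144, y) + (15674 - (10736 - X))) = sqrt((-87 + 21)/(51 + 21) + (15674 - (10736 - 1*100096))) = sqrt(-66/72 + (15674 - (10736 - 100096))) = sqrt((1/72)*(-66) + (15674 - 1*(-89360))) = sqrt(-11/12 + (15674 + 89360)) = sqrt(-11/12 + 105034) = sqrt(1260397/12) = sqrt(3781191)/6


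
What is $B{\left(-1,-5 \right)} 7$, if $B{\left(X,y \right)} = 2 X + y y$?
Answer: $161$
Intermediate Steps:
$B{\left(X,y \right)} = y^{2} + 2 X$ ($B{\left(X,y \right)} = 2 X + y^{2} = y^{2} + 2 X$)
$B{\left(-1,-5 \right)} 7 = \left(\left(-5\right)^{2} + 2 \left(-1\right)\right) 7 = \left(25 - 2\right) 7 = 23 \cdot 7 = 161$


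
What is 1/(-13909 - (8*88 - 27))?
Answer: -1/14586 ≈ -6.8559e-5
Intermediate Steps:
1/(-13909 - (8*88 - 27)) = 1/(-13909 - (704 - 27)) = 1/(-13909 - 1*677) = 1/(-13909 - 677) = 1/(-14586) = -1/14586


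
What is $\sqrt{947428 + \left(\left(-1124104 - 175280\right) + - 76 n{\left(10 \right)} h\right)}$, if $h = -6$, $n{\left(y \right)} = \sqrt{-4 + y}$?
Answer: $2 \sqrt{-87989 + 114 \sqrt{6}} \approx 592.32 i$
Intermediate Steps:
$\sqrt{947428 + \left(\left(-1124104 - 175280\right) + - 76 n{\left(10 \right)} h\right)} = \sqrt{947428 + \left(\left(-1124104 - 175280\right) + - 76 \sqrt{-4 + 10} \left(-6\right)\right)} = \sqrt{947428 - \left(1299384 - - 76 \sqrt{6} \left(-6\right)\right)} = \sqrt{947428 - \left(1299384 - 456 \sqrt{6}\right)} = \sqrt{-351956 + 456 \sqrt{6}}$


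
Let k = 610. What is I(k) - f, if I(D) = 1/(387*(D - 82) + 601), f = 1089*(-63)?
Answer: 14060112760/204937 ≈ 68607.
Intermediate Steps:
f = -68607
I(D) = 1/(-31133 + 387*D) (I(D) = 1/(387*(-82 + D) + 601) = 1/((-31734 + 387*D) + 601) = 1/(-31133 + 387*D))
I(k) - f = 1/(-31133 + 387*610) - 1*(-68607) = 1/(-31133 + 236070) + 68607 = 1/204937 + 68607 = 14060112760/204937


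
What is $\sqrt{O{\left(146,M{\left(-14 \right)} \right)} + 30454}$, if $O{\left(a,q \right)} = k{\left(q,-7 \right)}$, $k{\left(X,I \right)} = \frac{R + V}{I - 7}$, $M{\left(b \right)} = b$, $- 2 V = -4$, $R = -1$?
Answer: $\frac{\sqrt{5968970}}{14} \approx 174.51$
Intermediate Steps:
$V = 2$ ($V = \left(- \frac{1}{2}\right) \left(-4\right) = 2$)
$k{\left(X,I \right)} = \frac{1}{-7 + I}$ ($k{\left(X,I \right)} = \frac{-1 + 2}{I - 7} = 1 \frac{1}{-7 + I} = \frac{1}{-7 + I}$)
$O{\left(a,q \right)} = - \frac{1}{14}$ ($O{\left(a,q \right)} = \frac{1}{-7 - 7} = \frac{1}{-14} = - \frac{1}{14}$)
$\sqrt{O{\left(146,M{\left(-14 \right)} \right)} + 30454} = \sqrt{- \frac{1}{14} + 30454} = \sqrt{\frac{426355}{14}} = \frac{\sqrt{5968970}}{14}$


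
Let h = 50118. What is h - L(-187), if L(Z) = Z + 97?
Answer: 50208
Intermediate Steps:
L(Z) = 97 + Z
h - L(-187) = 50118 - (97 - 187) = 50118 - 1*(-90) = 50118 + 90 = 50208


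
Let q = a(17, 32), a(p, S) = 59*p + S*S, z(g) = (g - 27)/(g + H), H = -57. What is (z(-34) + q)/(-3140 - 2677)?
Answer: -61506/176449 ≈ -0.34858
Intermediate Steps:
z(g) = (-27 + g)/(-57 + g) (z(g) = (g - 27)/(g - 57) = (-27 + g)/(-57 + g))
a(p, S) = S² + 59*p (a(p, S) = 59*p + S² = S² + 59*p)
q = 2027 (q = 32² + 59*17 = 1024 + 1003 = 2027)
(z(-34) + q)/(-3140 - 2677) = ((-27 - 34)/(-57 - 34) + 2027)/(-3140 - 2677) = (-61/(-91) + 2027)/(-5817) = (-1/91*(-61) + 2027)*(-1/5817) = (61/91 + 2027)*(-1/5817) = (184518/91)*(-1/5817) = -61506/176449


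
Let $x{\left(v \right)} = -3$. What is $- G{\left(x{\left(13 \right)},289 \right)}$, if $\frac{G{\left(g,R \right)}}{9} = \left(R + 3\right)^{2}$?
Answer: $-767376$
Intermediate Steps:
$G{\left(g,R \right)} = 9 \left(3 + R\right)^{2}$ ($G{\left(g,R \right)} = 9 \left(R + 3\right)^{2} = 9 \left(3 + R\right)^{2}$)
$- G{\left(x{\left(13 \right)},289 \right)} = - 9 \left(3 + 289\right)^{2} = - 9 \cdot 292^{2} = - 9 \cdot 85264 = \left(-1\right) 767376 = -767376$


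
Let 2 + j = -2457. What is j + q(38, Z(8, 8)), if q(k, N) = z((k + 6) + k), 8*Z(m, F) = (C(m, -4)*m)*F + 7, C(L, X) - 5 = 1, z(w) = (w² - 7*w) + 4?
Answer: 3695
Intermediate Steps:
z(w) = 4 + w² - 7*w
C(L, X) = 6 (C(L, X) = 5 + 1 = 6)
Z(m, F) = 7/8 + 3*F*m/4 (Z(m, F) = ((6*m)*F + 7)/8 = (6*F*m + 7)/8 = (7 + 6*F*m)/8 = 7/8 + 3*F*m/4)
q(k, N) = -38 + (6 + 2*k)² - 14*k (q(k, N) = 4 + ((k + 6) + k)² - 7*((k + 6) + k) = 4 + ((6 + k) + k)² - 7*((6 + k) + k) = 4 + (6 + 2*k)² - 7*(6 + 2*k) = 4 + (6 + 2*k)² + (-42 - 14*k) = -38 + (6 + 2*k)² - 14*k)
j = -2459 (j = -2 - 2457 = -2459)
j + q(38, Z(8, 8)) = -2459 + (-2 + 4*38² + 10*38) = -2459 + (-2 + 4*1444 + 380) = -2459 + (-2 + 5776 + 380) = -2459 + 6154 = 3695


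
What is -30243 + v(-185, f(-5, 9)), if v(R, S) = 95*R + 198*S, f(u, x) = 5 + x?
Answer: -45046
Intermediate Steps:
-30243 + v(-185, f(-5, 9)) = -30243 + (95*(-185) + 198*(5 + 9)) = -30243 + (-17575 + 198*14) = -30243 + (-17575 + 2772) = -30243 - 14803 = -45046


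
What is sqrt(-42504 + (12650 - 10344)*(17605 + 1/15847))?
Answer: 4*sqrt(636523636680451)/15847 ≈ 6368.3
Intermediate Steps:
sqrt(-42504 + (12650 - 10344)*(17605 + 1/15847)) = sqrt(-42504 + 2306*(17605 + 1/15847)) = sqrt(-42504 + 2306*(278986436/15847)) = sqrt(-42504 + 643342721416/15847) = sqrt(642669160528/15847) = 4*sqrt(636523636680451)/15847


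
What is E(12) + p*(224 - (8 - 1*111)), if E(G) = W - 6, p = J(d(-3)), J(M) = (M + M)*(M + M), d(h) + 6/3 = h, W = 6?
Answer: 32700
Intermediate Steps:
d(h) = -2 + h
J(M) = 4*M² (J(M) = (2*M)*(2*M) = 4*M²)
p = 100 (p = 4*(-2 - 3)² = 4*(-5)² = 4*25 = 100)
E(G) = 0 (E(G) = 6 - 6 = 0)
E(12) + p*(224 - (8 - 1*111)) = 0 + 100*(224 - (8 - 1*111)) = 0 + 100*(224 - (8 - 111)) = 0 + 100*(224 - 1*(-103)) = 0 + 100*(224 + 103) = 0 + 100*327 = 0 + 32700 = 32700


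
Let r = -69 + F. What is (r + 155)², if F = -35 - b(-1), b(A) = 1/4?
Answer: 41209/16 ≈ 2575.6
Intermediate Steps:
b(A) = ¼
F = -141/4 (F = -35 - 1*¼ = -35 - ¼ = -141/4 ≈ -35.250)
r = -417/4 (r = -69 - 141/4 = -417/4 ≈ -104.25)
(r + 155)² = (-417/4 + 155)² = (203/4)² = 41209/16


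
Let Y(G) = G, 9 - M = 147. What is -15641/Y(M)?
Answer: 15641/138 ≈ 113.34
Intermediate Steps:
M = -138 (M = 9 - 1*147 = 9 - 147 = -138)
-15641/Y(M) = -15641/(-138) = -15641*(-1/138) = 15641/138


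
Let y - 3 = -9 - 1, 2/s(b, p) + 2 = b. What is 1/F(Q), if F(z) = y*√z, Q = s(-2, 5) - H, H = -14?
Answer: -√6/63 ≈ -0.038881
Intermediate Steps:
s(b, p) = 2/(-2 + b)
y = -7 (y = 3 + (-9 - 1) = 3 - 10 = -7)
Q = 27/2 (Q = 2/(-2 - 2) - 1*(-14) = 2/(-4) + 14 = 2*(-¼) + 14 = -½ + 14 = 27/2 ≈ 13.500)
F(z) = -7*√z
1/F(Q) = 1/(-21*√6/2) = -√6/63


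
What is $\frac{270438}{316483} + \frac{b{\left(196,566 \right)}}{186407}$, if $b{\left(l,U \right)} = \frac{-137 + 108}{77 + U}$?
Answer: $\frac{32414608641031}{37933557751583} \approx 0.85451$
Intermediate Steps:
$b{\left(l,U \right)} = - \frac{29}{77 + U}$
$\frac{270438}{316483} + \frac{b{\left(196,566 \right)}}{186407} = \frac{270438}{316483} + \frac{\left(-29\right) \frac{1}{77 + 566}}{186407} = 270438 \cdot \frac{1}{316483} + - \frac{29}{643} \cdot \frac{1}{186407} = \frac{270438}{316483} + \left(-29\right) \frac{1}{643} \cdot \frac{1}{186407} = \frac{270438}{316483} - \frac{29}{119859701} = \frac{32414608641031}{37933557751583}$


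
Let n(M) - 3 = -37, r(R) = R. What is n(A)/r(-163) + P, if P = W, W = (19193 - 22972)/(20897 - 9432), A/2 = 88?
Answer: -226167/1868795 ≈ -0.12102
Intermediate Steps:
A = 176 (A = 2*88 = 176)
n(M) = -34 (n(M) = 3 - 37 = -34)
W = -3779/11465 ≈ -0.32961
P = -3779/11465 ≈ -0.32961
n(A)/r(-163) + P = -34/(-163) - 3779/11465 = -34*(-1/163) - 3779/11465 = 34/163 - 3779/11465 = -226167/1868795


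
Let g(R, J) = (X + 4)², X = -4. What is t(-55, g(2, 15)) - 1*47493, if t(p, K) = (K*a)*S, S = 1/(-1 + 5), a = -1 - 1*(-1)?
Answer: -47493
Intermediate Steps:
g(R, J) = 0 (g(R, J) = (-4 + 4)² = 0² = 0)
a = 0 (a = -1 + 1 = 0)
S = ¼ (S = 1/4 = ¼ ≈ 0.25000)
t(p, K) = 0 (t(p, K) = (K*0)*(¼) = 0*(¼) = 0)
t(-55, g(2, 15)) - 1*47493 = 0 - 1*47493 = 0 - 47493 = -47493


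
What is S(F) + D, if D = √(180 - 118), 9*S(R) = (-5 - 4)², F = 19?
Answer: 9 + √62 ≈ 16.874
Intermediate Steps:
S(R) = 9 (S(R) = (-5 - 4)²/9 = (⅑)*(-9)² = (⅑)*81 = 9)
D = √62 ≈ 7.8740
S(F) + D = 9 + √62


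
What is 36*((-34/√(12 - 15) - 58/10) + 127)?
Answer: 21816/5 + 408*I*√3 ≈ 4363.2 + 706.68*I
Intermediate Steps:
36*((-34/√(12 - 15) - 58/10) + 127) = 36*((-34*(-I*√3/3) - 58*⅒) + 127) = 36*((-34*(-I*√3/3) - 29/5) + 127) = 36*((-(-34)*I*√3/3 - 29/5) + 127) = 36*((34*I*√3/3 - 29/5) + 127) = 36*((-29/5 + 34*I*√3/3) + 127) = 36*(606/5 + 34*I*√3/3) = 21816/5 + 408*I*√3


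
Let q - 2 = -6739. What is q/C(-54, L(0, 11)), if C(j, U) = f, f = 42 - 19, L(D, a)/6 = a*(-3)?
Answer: -6737/23 ≈ -292.91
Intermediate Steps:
L(D, a) = -18*a (L(D, a) = 6*(a*(-3)) = 6*(-3*a) = -18*a)
q = -6737 (q = 2 - 6739 = -6737)
f = 23
C(j, U) = 23
q/C(-54, L(0, 11)) = -6737/23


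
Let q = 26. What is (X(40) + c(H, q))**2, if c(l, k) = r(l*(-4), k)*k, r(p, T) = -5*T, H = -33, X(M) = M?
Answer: 11155600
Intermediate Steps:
c(l, k) = -5*k**2 (c(l, k) = (-5*k)*k = -5*k**2)
(X(40) + c(H, q))**2 = (40 - 5*26**2)**2 = (40 - 5*676)**2 = (40 - 3380)**2 = (-3340)**2 = 11155600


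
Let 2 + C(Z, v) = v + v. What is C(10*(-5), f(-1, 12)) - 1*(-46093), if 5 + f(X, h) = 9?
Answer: 46099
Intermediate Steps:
f(X, h) = 4 (f(X, h) = -5 + 9 = 4)
C(Z, v) = -2 + 2*v (C(Z, v) = -2 + (v + v) = -2 + 2*v)
C(10*(-5), f(-1, 12)) - 1*(-46093) = (-2 + 2*4) - 1*(-46093) = (-2 + 8) + 46093 = 6 + 46093 = 46099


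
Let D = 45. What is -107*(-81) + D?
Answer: 8712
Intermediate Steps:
-107*(-81) + D = -107*(-81) + 45 = 8667 + 45 = 8712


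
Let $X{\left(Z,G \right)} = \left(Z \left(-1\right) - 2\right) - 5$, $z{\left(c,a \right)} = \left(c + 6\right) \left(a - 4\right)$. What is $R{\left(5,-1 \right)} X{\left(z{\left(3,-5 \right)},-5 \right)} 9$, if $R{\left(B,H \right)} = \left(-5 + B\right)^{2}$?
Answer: $0$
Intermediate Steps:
$z{\left(c,a \right)} = \left(-4 + a\right) \left(6 + c\right)$ ($z{\left(c,a \right)} = \left(6 + c\right) \left(-4 + a\right) = \left(-4 + a\right) \left(6 + c\right)$)
$X{\left(Z,G \right)} = -7 - Z$ ($X{\left(Z,G \right)} = \left(- Z - 2\right) - 5 = \left(-2 - Z\right) - 5 = -7 - Z$)
$R{\left(5,-1 \right)} X{\left(z{\left(3,-5 \right)},-5 \right)} 9 = \left(-5 + 5\right)^{2} \left(-7 - \left(-24 - 12 + 6 \left(-5\right) - 15\right)\right) 9 = 0^{2} \left(-7 - \left(-24 - 12 - 30 - 15\right)\right) 9 = 0 \left(-7 - -81\right) 9 = 0 \left(-7 + 81\right) 9 = 0 \cdot 74 \cdot 9 = 0 \cdot 9 = 0$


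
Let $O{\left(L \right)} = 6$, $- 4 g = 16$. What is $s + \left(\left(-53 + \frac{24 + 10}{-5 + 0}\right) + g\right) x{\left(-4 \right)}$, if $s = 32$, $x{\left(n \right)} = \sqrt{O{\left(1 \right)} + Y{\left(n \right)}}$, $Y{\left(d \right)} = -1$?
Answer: $32 - \frac{319 \sqrt{5}}{5} \approx -110.66$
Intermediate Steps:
$g = -4$ ($g = \left(- \frac{1}{4}\right) 16 = -4$)
$x{\left(n \right)} = \sqrt{5}$ ($x{\left(n \right)} = \sqrt{6 - 1} = \sqrt{5}$)
$s + \left(\left(-53 + \frac{24 + 10}{-5 + 0}\right) + g\right) x{\left(-4 \right)} = 32 + \left(\left(-53 + \frac{24 + 10}{-5 + 0}\right) - 4\right) \sqrt{5} = 32 + \left(\left(-53 + \frac{34}{-5}\right) - 4\right) \sqrt{5} = 32 + \left(\left(-53 + 34 \left(- \frac{1}{5}\right)\right) - 4\right) \sqrt{5} = 32 + \left(\left(-53 - \frac{34}{5}\right) - 4\right) \sqrt{5} = 32 + \left(- \frac{299}{5} - 4\right) \sqrt{5} = 32 - \frac{319 \sqrt{5}}{5}$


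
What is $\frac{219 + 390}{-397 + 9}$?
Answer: $- \frac{609}{388} \approx -1.5696$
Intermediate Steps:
$\frac{219 + 390}{-397 + 9} = \frac{609}{-388} = 609 \left(- \frac{1}{388}\right) = - \frac{609}{388}$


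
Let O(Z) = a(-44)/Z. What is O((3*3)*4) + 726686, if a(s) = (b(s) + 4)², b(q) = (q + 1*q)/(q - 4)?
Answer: 941786281/1296 ≈ 7.2669e+5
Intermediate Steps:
b(q) = 2*q/(-4 + q) (b(q) = (q + q)/(-4 + q) = (2*q)/(-4 + q) = 2*q/(-4 + q))
a(s) = (4 + 2*s/(-4 + s))² (a(s) = (2*s/(-4 + s) + 4)² = (4 + 2*s/(-4 + s))²)
O(Z) = 1225/(36*Z) (O(Z) = (4*(-8 + 3*(-44))²/(-4 - 44)²)/Z = (4*(-8 - 132)²/(-48)²)/Z = (4*(-140)²*(1/2304))/Z = (4*19600*(1/2304))/Z = 1225/(36*Z))
O((3*3)*4) + 726686 = 1225/(36*(((3*3)*4))) + 726686 = 1225/(36*((9*4))) + 726686 = (1225/36)/36 + 726686 = (1225/36)*(1/36) + 726686 = 1225/1296 + 726686 = 941786281/1296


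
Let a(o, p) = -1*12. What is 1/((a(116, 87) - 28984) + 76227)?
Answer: 1/47231 ≈ 2.1173e-5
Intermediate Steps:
a(o, p) = -12
1/((a(116, 87) - 28984) + 76227) = 1/((-12 - 28984) + 76227) = 1/(-28996 + 76227) = 1/47231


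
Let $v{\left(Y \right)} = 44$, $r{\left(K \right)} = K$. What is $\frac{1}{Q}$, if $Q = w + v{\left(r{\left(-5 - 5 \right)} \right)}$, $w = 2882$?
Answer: $\frac{1}{2926} \approx 0.00034176$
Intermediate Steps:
$Q = 2926$ ($Q = 2882 + 44 = 2926$)
$\frac{1}{Q} = \frac{1}{2926}$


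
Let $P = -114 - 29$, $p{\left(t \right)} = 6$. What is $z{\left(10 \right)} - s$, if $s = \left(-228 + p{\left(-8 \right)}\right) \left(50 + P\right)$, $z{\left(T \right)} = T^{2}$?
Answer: $-20546$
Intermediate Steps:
$P = -143$
$s = 20646$ ($s = \left(-228 + 6\right) \left(50 - 143\right) = \left(-222\right) \left(-93\right) = 20646$)
$z{\left(10 \right)} - s = 10^{2} - 20646 = 100 - 20646 = -20546$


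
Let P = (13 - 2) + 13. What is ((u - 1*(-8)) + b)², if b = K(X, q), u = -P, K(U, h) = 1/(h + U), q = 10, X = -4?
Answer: 9025/36 ≈ 250.69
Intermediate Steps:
P = 24 (P = 11 + 13 = 24)
K(U, h) = 1/(U + h)
u = -24 (u = -1*24 = -24)
b = ⅙ (b = 1/(-4 + 10) = 1/6 = ⅙ ≈ 0.16667)
((u - 1*(-8)) + b)² = ((-24 - 1*(-8)) + ⅙)² = ((-24 + 8) + ⅙)² = (-16 + ⅙)² = (-95/6)² = 9025/36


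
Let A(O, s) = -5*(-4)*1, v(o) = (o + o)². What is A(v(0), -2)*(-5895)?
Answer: -117900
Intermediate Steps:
v(o) = 4*o² (v(o) = (2*o)² = 4*o²)
A(O, s) = 20 (A(O, s) = 20*1 = 20)
A(v(0), -2)*(-5895) = 20*(-5895) = -117900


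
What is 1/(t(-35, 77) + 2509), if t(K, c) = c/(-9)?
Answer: 9/22504 ≈ 0.00039993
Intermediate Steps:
t(K, c) = -c/9 (t(K, c) = c*(-⅑) = -c/9)
1/(t(-35, 77) + 2509) = 1/(-⅑*77 + 2509) = 1/(-77/9 + 2509) = 1/(22504/9) = 9/22504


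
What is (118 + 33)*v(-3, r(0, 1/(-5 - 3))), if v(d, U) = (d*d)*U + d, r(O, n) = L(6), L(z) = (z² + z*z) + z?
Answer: 105549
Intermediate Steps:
L(z) = z + 2*z² (L(z) = (z² + z²) + z = 2*z² + z = z + 2*z²)
r(O, n) = 78 (r(O, n) = 6*(1 + 2*6) = 6*(1 + 12) = 6*13 = 78)
v(d, U) = d + U*d² (v(d, U) = d²*U + d = U*d² + d = d + U*d²)
(118 + 33)*v(-3, r(0, 1/(-5 - 3))) = (118 + 33)*(-3*(1 + 78*(-3))) = 151*(-3*(1 - 234)) = 151*(-3*(-233)) = 151*699 = 105549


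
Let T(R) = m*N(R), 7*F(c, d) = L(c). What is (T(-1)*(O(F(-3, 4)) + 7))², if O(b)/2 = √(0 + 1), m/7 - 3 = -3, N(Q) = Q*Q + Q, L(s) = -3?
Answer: 0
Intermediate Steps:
N(Q) = Q + Q² (N(Q) = Q² + Q = Q + Q²)
F(c, d) = -3/7 (F(c, d) = (⅐)*(-3) = -3/7)
m = 0 (m = 21 + 7*(-3) = 21 - 21 = 0)
T(R) = 0 (T(R) = 0*(R*(1 + R)) = 0)
O(b) = 2 (O(b) = 2*√(0 + 1) = 2*√1 = 2*1 = 2)
(T(-1)*(O(F(-3, 4)) + 7))² = (0*(2 + 7))² = (0*9)² = 0² = 0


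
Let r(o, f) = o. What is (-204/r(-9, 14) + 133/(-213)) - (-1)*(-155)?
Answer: -9440/71 ≈ -132.96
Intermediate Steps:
(-204/r(-9, 14) + 133/(-213)) - (-1)*(-155) = (-204/(-9) + 133/(-213)) - (-1)*(-155) = (-204*(-1/9) + 133*(-1/213)) - 1*155 = (68/3 - 133/213) - 155 = 1565/71 - 155 = -9440/71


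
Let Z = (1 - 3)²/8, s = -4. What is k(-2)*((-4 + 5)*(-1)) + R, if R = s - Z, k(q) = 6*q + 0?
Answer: 15/2 ≈ 7.5000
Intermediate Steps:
k(q) = 6*q
Z = ½ (Z = (-2)²*(⅛) = 4*(⅛) = ½ ≈ 0.50000)
R = -9/2 (R = -4 - 1*½ = -4 - ½ = -9/2 ≈ -4.5000)
k(-2)*((-4 + 5)*(-1)) + R = (6*(-2))*((-4 + 5)*(-1)) - 9/2 = -12*(-1) - 9/2 = 12 - 9/2 = 15/2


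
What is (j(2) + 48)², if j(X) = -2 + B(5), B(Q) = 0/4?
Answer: 2116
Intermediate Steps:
B(Q) = 0 (B(Q) = 0*(¼) = 0)
j(X) = -2 (j(X) = -2 + 0 = -2)
(j(2) + 48)² = (-2 + 48)² = 46² = 2116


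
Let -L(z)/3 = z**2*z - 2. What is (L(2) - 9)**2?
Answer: 729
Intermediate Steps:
L(z) = 6 - 3*z**3 (L(z) = -3*(z**2*z - 2) = -3*(z**3 - 2) = -3*(-2 + z**3) = 6 - 3*z**3)
(L(2) - 9)**2 = ((6 - 3*2**3) - 9)**2 = ((6 - 3*8) - 9)**2 = ((6 - 24) - 9)**2 = (-18 - 9)**2 = (-27)**2 = 729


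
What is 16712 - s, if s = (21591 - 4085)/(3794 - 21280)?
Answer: 146121769/8743 ≈ 16713.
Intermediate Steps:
s = -8753/8743 (s = 17506/(-17486) = 17506*(-1/17486) = -8753/8743 ≈ -1.0011)
16712 - s = 16712 - 1*(-8753/8743) = 16712 + 8753/8743 = 146121769/8743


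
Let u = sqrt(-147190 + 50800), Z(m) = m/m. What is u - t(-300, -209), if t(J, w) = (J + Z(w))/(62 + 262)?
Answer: 299/324 + 9*I*sqrt(1190) ≈ 0.92284 + 310.47*I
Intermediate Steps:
Z(m) = 1
t(J, w) = 1/324 + J/324 (t(J, w) = (J + 1)/(62 + 262) = (1 + J)/324 = (1 + J)*(1/324) = 1/324 + J/324)
u = 9*I*sqrt(1190) (u = sqrt(-96390) = 9*I*sqrt(1190) ≈ 310.47*I)
u - t(-300, -209) = 9*I*sqrt(1190) - (1/324 + (1/324)*(-300)) = 9*I*sqrt(1190) - (1/324 - 25/27) = 9*I*sqrt(1190) - 1*(-299/324) = 9*I*sqrt(1190) + 299/324 = 299/324 + 9*I*sqrt(1190)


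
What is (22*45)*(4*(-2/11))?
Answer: -720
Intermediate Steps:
(22*45)*(4*(-2/11)) = 990*(4*(-2*1/11)) = 990*(4*(-2/11)) = 990*(-8/11) = -720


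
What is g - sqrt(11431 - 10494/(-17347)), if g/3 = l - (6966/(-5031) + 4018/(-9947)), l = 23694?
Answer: 187599558/2639 - sqrt(28429589857)/1577 ≈ 70981.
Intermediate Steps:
g = 187599558/2639 (g = 3*(23694 - (6966/(-5031) + 4018/(-9947))) = 3*(23694 - (6966*(-1/5031) + 4018*(-1/9947))) = 3*(23694 - (-18/13 - 82/203)) = 3*(23694 - 1*(-4720/2639)) = 3*(23694 + 4720/2639) = 3*(62533186/2639) = 187599558/2639 ≈ 71087.)
g - sqrt(11431 - 10494/(-17347)) = 187599558/2639 - sqrt(11431 - 10494/(-17347)) = 187599558/2639 - sqrt(11431 - 10494*(-1/17347)) = 187599558/2639 - sqrt(11431 + 954/1577) = 187599558/2639 - sqrt(18027641/1577) = 187599558/2639 - sqrt(28429589857)/1577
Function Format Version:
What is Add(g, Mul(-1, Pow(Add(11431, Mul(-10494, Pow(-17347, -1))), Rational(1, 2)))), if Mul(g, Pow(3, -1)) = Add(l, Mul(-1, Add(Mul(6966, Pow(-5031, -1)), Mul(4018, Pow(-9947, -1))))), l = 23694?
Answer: Add(Rational(187599558, 2639), Mul(Rational(-1, 1577), Pow(28429589857, Rational(1, 2)))) ≈ 70981.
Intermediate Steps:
g = Rational(187599558, 2639) (g = Mul(3, Add(23694, Mul(-1, Add(Mul(6966, Pow(-5031, -1)), Mul(4018, Pow(-9947, -1)))))) = Mul(3, Add(23694, Mul(-1, Add(Mul(6966, Rational(-1, 5031)), Mul(4018, Rational(-1, 9947)))))) = Mul(3, Add(23694, Mul(-1, Add(Rational(-18, 13), Rational(-82, 203))))) = Mul(3, Add(23694, Mul(-1, Rational(-4720, 2639)))) = Mul(3, Add(23694, Rational(4720, 2639))) = Mul(3, Rational(62533186, 2639)) = Rational(187599558, 2639) ≈ 71087.)
Add(g, Mul(-1, Pow(Add(11431, Mul(-10494, Pow(-17347, -1))), Rational(1, 2)))) = Add(Rational(187599558, 2639), Mul(-1, Pow(Add(11431, Mul(-10494, Pow(-17347, -1))), Rational(1, 2)))) = Add(Rational(187599558, 2639), Mul(-1, Pow(Add(11431, Mul(-10494, Rational(-1, 17347))), Rational(1, 2)))) = Add(Rational(187599558, 2639), Mul(-1, Pow(Add(11431, Rational(954, 1577)), Rational(1, 2)))) = Add(Rational(187599558, 2639), Mul(-1, Pow(Rational(18027641, 1577), Rational(1, 2)))) = Add(Rational(187599558, 2639), Mul(-1, Mul(Rational(1, 1577), Pow(28429589857, Rational(1, 2))))) = Add(Rational(187599558, 2639), Mul(Rational(-1, 1577), Pow(28429589857, Rational(1, 2))))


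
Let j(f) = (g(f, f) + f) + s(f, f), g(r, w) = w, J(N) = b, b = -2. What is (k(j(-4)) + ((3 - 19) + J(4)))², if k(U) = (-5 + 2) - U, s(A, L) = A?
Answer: 81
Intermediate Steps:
J(N) = -2
j(f) = 3*f (j(f) = (f + f) + f = 2*f + f = 3*f)
k(U) = -3 - U
(k(j(-4)) + ((3 - 19) + J(4)))² = ((-3 - 3*(-4)) + ((3 - 19) - 2))² = ((-3 - 1*(-12)) + (-16 - 2))² = ((-3 + 12) - 18)² = (9 - 18)² = (-9)² = 81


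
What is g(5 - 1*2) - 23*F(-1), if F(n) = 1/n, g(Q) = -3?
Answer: 20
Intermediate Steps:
g(5 - 1*2) - 23*F(-1) = -3 - 23/(-1) = -3 - 23*(-1) = -3 + 23 = 20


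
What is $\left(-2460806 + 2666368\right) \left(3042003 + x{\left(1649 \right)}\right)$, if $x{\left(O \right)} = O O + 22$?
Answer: $1184289139012$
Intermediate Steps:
$x{\left(O \right)} = 22 + O^{2}$ ($x{\left(O \right)} = O^{2} + 22 = 22 + O^{2}$)
$\left(-2460806 + 2666368\right) \left(3042003 + x{\left(1649 \right)}\right) = \left(-2460806 + 2666368\right) \left(3042003 + \left(22 + 1649^{2}\right)\right) = 205562 \left(3042003 + \left(22 + 2719201\right)\right) = 205562 \left(3042003 + 2719223\right) = 205562 \cdot 5761226 = 1184289139012$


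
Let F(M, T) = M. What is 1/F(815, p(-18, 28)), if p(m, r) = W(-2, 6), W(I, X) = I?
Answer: 1/815 ≈ 0.0012270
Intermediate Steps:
p(m, r) = -2
1/F(815, p(-18, 28)) = 1/815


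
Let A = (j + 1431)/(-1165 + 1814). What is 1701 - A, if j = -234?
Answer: 1102752/649 ≈ 1699.2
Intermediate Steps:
A = 1197/649 (A = (-234 + 1431)/(-1165 + 1814) = 1197/649 ≈ 1.8444)
1701 - A = 1701 - 1*1197/649 = 1701 - 1197/649 = 1102752/649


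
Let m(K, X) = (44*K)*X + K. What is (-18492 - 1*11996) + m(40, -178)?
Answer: -343728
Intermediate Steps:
m(K, X) = K + 44*K*X (m(K, X) = 44*K*X + K = K + 44*K*X)
(-18492 - 1*11996) + m(40, -178) = (-18492 - 1*11996) + 40*(1 + 44*(-178)) = (-18492 - 11996) + 40*(1 - 7832) = -30488 + 40*(-7831) = -30488 - 313240 = -343728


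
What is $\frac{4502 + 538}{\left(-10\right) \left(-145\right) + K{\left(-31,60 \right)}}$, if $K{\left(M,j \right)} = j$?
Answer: $\frac{504}{151} \approx 3.3377$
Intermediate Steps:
$\frac{4502 + 538}{\left(-10\right) \left(-145\right) + K{\left(-31,60 \right)}} = \frac{4502 + 538}{\left(-10\right) \left(-145\right) + 60} = \frac{5040}{1450 + 60} = \frac{5040}{1510} = 5040 \cdot \frac{1}{1510} = \frac{504}{151}$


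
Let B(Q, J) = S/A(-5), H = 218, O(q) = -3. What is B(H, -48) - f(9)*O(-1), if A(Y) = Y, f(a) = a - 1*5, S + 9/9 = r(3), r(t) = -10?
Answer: 71/5 ≈ 14.200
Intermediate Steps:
S = -11 (S = -1 - 10 = -11)
f(a) = -5 + a (f(a) = a - 5 = -5 + a)
B(Q, J) = 11/5 (B(Q, J) = -11/(-5) = -11*(-1/5) = 11/5)
B(H, -48) - f(9)*O(-1) = 11/5 - (-5 + 9)*(-3) = 11/5 - 4*(-3) = 11/5 - 1*(-12) = 11/5 + 12 = 71/5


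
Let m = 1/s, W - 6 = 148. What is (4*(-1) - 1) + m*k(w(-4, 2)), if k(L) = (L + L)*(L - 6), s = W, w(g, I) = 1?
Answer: -390/77 ≈ -5.0649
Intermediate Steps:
W = 154 (W = 6 + 148 = 154)
s = 154
k(L) = 2*L*(-6 + L) (k(L) = (2*L)*(-6 + L) = 2*L*(-6 + L))
m = 1/154 ≈ 0.0064935
(4*(-1) - 1) + m*k(w(-4, 2)) = (4*(-1) - 1) + (2*1*(-6 + 1))/154 = (-4 - 1) + (2*1*(-5))/154 = -5 + (1/154)*(-10) = -5 - 5/77 = -390/77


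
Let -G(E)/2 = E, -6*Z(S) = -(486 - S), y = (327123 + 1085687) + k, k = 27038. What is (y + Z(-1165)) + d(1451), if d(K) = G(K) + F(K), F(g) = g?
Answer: 8632033/6 ≈ 1.4387e+6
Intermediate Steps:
y = 1439848 (y = (327123 + 1085687) + 27038 = 1412810 + 27038 = 1439848)
Z(S) = 81 - S/6 (Z(S) = -(-1)*(486 - S)/6 = -(-486 + S)/6 = 81 - S/6)
G(E) = -2*E
d(K) = -K (d(K) = -2*K + K = -K)
(y + Z(-1165)) + d(1451) = (1439848 + (81 - ⅙*(-1165))) - 1*1451 = (1439848 + (81 + 1165/6)) - 1451 = (1439848 + 1651/6) - 1451 = 8640739/6 - 1451 = 8632033/6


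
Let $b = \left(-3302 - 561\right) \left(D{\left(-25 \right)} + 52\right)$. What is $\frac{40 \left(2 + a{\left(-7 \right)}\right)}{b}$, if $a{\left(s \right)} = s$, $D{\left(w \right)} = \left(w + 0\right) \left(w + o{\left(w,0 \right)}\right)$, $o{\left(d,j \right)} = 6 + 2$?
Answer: $\frac{200}{1842651} \approx 0.00010854$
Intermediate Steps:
$o{\left(d,j \right)} = 8$
$D{\left(w \right)} = w \left(8 + w\right)$ ($D{\left(w \right)} = \left(w + 0\right) \left(w + 8\right) = w \left(8 + w\right)$)
$b = -1842651$ ($b = \left(-3302 - 561\right) \left(- 25 \left(8 - 25\right) + 52\right) = - 3863 \left(\left(-25\right) \left(-17\right) + 52\right) = - 3863 \left(425 + 52\right) = \left(-3863\right) 477 = -1842651$)
$\frac{40 \left(2 + a{\left(-7 \right)}\right)}{b} = \frac{40 \left(2 - 7\right)}{-1842651} = 40 \left(-5\right) \left(- \frac{1}{1842651}\right) = \left(-200\right) \left(- \frac{1}{1842651}\right) = \frac{200}{1842651}$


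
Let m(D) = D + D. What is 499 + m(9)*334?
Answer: 6511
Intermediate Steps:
m(D) = 2*D
499 + m(9)*334 = 499 + (2*9)*334 = 499 + 18*334 = 499 + 6012 = 6511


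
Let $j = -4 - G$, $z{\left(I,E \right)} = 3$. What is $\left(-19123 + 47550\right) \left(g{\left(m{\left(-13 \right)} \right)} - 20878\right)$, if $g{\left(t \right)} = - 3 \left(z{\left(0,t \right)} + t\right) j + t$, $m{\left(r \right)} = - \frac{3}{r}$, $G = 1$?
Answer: $- \frac{7697491487}{13} \approx -5.9211 \cdot 10^{8}$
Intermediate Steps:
$j = -5$ ($j = -4 - 1 = -5$)
$g{\left(t \right)} = 45 + 16 t$ ($g{\left(t \right)} = - 3 \left(3 + t\right) \left(-5\right) + t = \left(-9 - 3 t\right) \left(-5\right) + t = \left(45 + 15 t\right) + t = 45 + 16 t$)
$\left(-19123 + 47550\right) \left(g{\left(m{\left(-13 \right)} \right)} - 20878\right) = \left(-19123 + 47550\right) \left(\left(45 + 16 \left(- \frac{3}{-13}\right)\right) - 20878\right) = 28427 \left(\left(45 + 16 \left(\left(-3\right) \left(- \frac{1}{13}\right)\right)\right) - 20878\right) = 28427 \left(\left(45 + 16 \cdot \frac{3}{13}\right) - 20878\right) = 28427 \left(\left(45 + \frac{48}{13}\right) - 20878\right) = 28427 \left(\frac{633}{13} - 20878\right) = 28427 \left(- \frac{270781}{13}\right) = - \frac{7697491487}{13}$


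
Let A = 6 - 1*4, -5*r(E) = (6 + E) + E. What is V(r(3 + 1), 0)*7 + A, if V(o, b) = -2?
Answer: -12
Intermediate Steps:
r(E) = -6/5 - 2*E/5 (r(E) = -((6 + E) + E)/5 = -(6 + 2*E)/5 = -6/5 - 2*E/5)
A = 2 (A = 6 - 4 = 2)
V(r(3 + 1), 0)*7 + A = -2*7 + 2 = -14 + 2 = -12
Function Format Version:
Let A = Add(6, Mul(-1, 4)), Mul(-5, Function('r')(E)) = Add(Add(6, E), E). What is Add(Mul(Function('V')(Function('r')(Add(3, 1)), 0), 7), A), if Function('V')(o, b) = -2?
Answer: -12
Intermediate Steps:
Function('r')(E) = Add(Rational(-6, 5), Mul(Rational(-2, 5), E)) (Function('r')(E) = Mul(Rational(-1, 5), Add(Add(6, E), E)) = Mul(Rational(-1, 5), Add(6, Mul(2, E))) = Add(Rational(-6, 5), Mul(Rational(-2, 5), E)))
A = 2 (A = Add(6, -4) = 2)
Add(Mul(Function('V')(Function('r')(Add(3, 1)), 0), 7), A) = Add(Mul(-2, 7), 2) = Add(-14, 2) = -12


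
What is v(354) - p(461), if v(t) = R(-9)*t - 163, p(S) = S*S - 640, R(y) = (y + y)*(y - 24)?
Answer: -1768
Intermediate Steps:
R(y) = 2*y*(-24 + y) (R(y) = (2*y)*(-24 + y) = 2*y*(-24 + y))
p(S) = -640 + S**2 (p(S) = S**2 - 640 = -640 + S**2)
v(t) = -163 + 594*t (v(t) = (2*(-9)*(-24 - 9))*t - 163 = (2*(-9)*(-33))*t - 163 = 594*t - 163 = -163 + 594*t)
v(354) - p(461) = (-163 + 594*354) - (-640 + 461**2) = (-163 + 210276) - (-640 + 212521) = 210113 - 1*211881 = 210113 - 211881 = -1768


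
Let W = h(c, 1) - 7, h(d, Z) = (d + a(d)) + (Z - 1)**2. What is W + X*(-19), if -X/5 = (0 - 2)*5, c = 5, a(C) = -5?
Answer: -957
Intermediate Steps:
h(d, Z) = -5 + d + (-1 + Z)**2 (h(d, Z) = (d - 5) + (Z - 1)**2 = (-5 + d) + (-1 + Z)**2 = -5 + d + (-1 + Z)**2)
W = -7 (W = (-5 + 5 + (-1 + 1)**2) - 7 = (-5 + 5 + 0**2) - 7 = (-5 + 5 + 0) - 7 = 0 - 7 = -7)
X = 50 (X = -5*(0 - 2)*5 = -(-10)*5 = -5*(-10) = 50)
W + X*(-19) = -7 + 50*(-19) = -7 - 950 = -957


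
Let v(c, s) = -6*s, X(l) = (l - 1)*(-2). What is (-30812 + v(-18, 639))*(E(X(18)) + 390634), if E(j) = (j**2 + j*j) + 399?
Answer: -13627830870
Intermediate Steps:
X(l) = 2 - 2*l (X(l) = (-1 + l)*(-2) = 2 - 2*l)
E(j) = 399 + 2*j**2 (E(j) = (j**2 + j**2) + 399 = 2*j**2 + 399 = 399 + 2*j**2)
(-30812 + v(-18, 639))*(E(X(18)) + 390634) = (-30812 - 6*639)*((399 + 2*(2 - 2*18)**2) + 390634) = (-30812 - 3834)*((399 + 2*(2 - 36)**2) + 390634) = -34646*((399 + 2*(-34)**2) + 390634) = -34646*((399 + 2*1156) + 390634) = -34646*((399 + 2312) + 390634) = -34646*(2711 + 390634) = -34646*393345 = -13627830870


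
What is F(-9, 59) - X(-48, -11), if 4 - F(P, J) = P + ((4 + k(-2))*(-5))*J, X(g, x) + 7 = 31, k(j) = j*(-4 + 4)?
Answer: 1169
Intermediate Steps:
k(j) = 0 (k(j) = j*0 = 0)
X(g, x) = 24 (X(g, x) = -7 + 31 = 24)
F(P, J) = 4 - P + 20*J (F(P, J) = 4 - (P + ((4 + 0)*(-5))*J) = 4 - (P + (4*(-5))*J) = 4 - (P - 20*J) = 4 + (-P + 20*J) = 4 - P + 20*J)
F(-9, 59) - X(-48, -11) = (4 - 1*(-9) + 20*59) - 1*24 = (4 + 9 + 1180) - 24 = 1193 - 24 = 1169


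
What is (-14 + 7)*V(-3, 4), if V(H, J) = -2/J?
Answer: 7/2 ≈ 3.5000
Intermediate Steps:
(-14 + 7)*V(-3, 4) = (-14 + 7)*(-2/4) = -(-14)/4 = -7*(-½) = 7/2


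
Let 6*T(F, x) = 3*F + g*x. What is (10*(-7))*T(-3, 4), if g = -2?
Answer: 595/3 ≈ 198.33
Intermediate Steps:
T(F, x) = F/2 - x/3 (T(F, x) = (3*F - 2*x)/6 = (-2*x + 3*F)/6 = F/2 - x/3)
(10*(-7))*T(-3, 4) = (10*(-7))*((½)*(-3) - ⅓*4) = -70*(-3/2 - 4/3) = -70*(-17/6) = 595/3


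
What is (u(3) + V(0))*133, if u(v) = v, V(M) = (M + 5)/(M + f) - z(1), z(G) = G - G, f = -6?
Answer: 1729/6 ≈ 288.17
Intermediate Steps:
z(G) = 0
V(M) = (5 + M)/(-6 + M) (V(M) = (M + 5)/(M - 6) - 1*0 = (5 + M)/(-6 + M) + 0 = (5 + M)/(-6 + M))
(u(3) + V(0))*133 = (3 + (5 + 0)/(-6 + 0))*133 = (3 + 5/(-6))*133 = (3 - ⅙*5)*133 = (3 - ⅚)*133 = (13/6)*133 = 1729/6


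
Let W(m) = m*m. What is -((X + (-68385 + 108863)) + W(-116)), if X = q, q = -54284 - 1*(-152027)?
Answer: -151677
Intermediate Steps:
q = 97743 (q = -54284 + 152027 = 97743)
X = 97743
W(m) = m²
-((X + (-68385 + 108863)) + W(-116)) = -((97743 + (-68385 + 108863)) + (-116)²) = -((97743 + 40478) + 13456) = -(138221 + 13456) = -1*151677 = -151677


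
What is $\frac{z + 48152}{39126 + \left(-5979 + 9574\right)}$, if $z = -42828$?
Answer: $\frac{5324}{42721} \approx 0.12462$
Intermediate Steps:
$\frac{z + 48152}{39126 + \left(-5979 + 9574\right)} = \frac{-42828 + 48152}{39126 + \left(-5979 + 9574\right)} = \frac{5324}{39126 + 3595} = \frac{5324}{42721}$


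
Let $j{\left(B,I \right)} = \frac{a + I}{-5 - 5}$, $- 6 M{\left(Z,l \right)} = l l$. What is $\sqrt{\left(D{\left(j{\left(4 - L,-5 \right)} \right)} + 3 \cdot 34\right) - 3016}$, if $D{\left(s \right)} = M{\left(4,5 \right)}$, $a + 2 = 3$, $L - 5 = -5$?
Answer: $\frac{i \sqrt{105054}}{6} \approx 54.02 i$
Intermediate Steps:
$L = 0$ ($L = 5 - 5 = 0$)
$M{\left(Z,l \right)} = - \frac{l^{2}}{6}$ ($M{\left(Z,l \right)} = - \frac{l l}{6} = - \frac{l^{2}}{6}$)
$a = 1$ ($a = -2 + 3 = 1$)
$j{\left(B,I \right)} = - \frac{1}{10} - \frac{I}{10}$ ($j{\left(B,I \right)} = \frac{1 + I}{-5 - 5} = \frac{1 + I}{-10} = \left(1 + I\right) \left(- \frac{1}{10}\right) = - \frac{1}{10} - \frac{I}{10}$)
$D{\left(s \right)} = - \frac{25}{6}$ ($D{\left(s \right)} = - \frac{5^{2}}{6} = \left(- \frac{1}{6}\right) 25 = - \frac{25}{6}$)
$\sqrt{\left(D{\left(j{\left(4 - L,-5 \right)} \right)} + 3 \cdot 34\right) - 3016} = \sqrt{\left(- \frac{25}{6} + 3 \cdot 34\right) - 3016} = \sqrt{\left(- \frac{25}{6} + 102\right) - 3016} = \sqrt{\frac{587}{6} - 3016} = \sqrt{- \frac{17509}{6}} = \frac{i \sqrt{105054}}{6}$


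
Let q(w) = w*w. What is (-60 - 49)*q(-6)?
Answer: -3924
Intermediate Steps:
q(w) = w²
(-60 - 49)*q(-6) = (-60 - 49)*(-6)² = -109*36 = -3924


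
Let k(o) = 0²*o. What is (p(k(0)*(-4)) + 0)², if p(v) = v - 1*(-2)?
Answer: 4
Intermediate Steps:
k(o) = 0 (k(o) = 0*o = 0)
p(v) = 2 + v (p(v) = v + 2 = 2 + v)
(p(k(0)*(-4)) + 0)² = ((2 + 0*(-4)) + 0)² = ((2 + 0) + 0)² = (2 + 0)² = 2² = 4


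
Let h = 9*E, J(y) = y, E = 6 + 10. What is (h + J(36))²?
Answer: 32400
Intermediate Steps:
E = 16
h = 144 (h = 9*16 = 144)
(h + J(36))² = (144 + 36)² = 180² = 32400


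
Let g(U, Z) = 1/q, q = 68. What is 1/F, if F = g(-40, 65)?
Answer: 68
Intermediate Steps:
g(U, Z) = 1/68
F = 1/68 ≈ 0.014706
1/F = 1/(1/68) = 68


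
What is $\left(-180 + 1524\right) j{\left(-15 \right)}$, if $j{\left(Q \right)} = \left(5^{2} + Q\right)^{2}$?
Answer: $134400$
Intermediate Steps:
$j{\left(Q \right)} = \left(25 + Q\right)^{2}$
$\left(-180 + 1524\right) j{\left(-15 \right)} = \left(-180 + 1524\right) \left(25 - 15\right)^{2} = 1344 \cdot 10^{2} = 1344 \cdot 100 = 134400$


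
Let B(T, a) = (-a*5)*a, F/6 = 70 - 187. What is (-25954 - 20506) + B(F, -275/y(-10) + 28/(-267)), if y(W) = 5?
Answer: -4394448785/71289 ≈ -61643.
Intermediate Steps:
F = -702 (F = 6*(70 - 187) = 6*(-117) = -702)
B(T, a) = -5*a² (B(T, a) = (-5*a)*a = -5*a²)
(-25954 - 20506) + B(F, -275/y(-10) + 28/(-267)) = (-25954 - 20506) - 5*(-275/5 + 28/(-267))² = -46460 - 5*(-275*⅕ + 28*(-1/267))² = -46460 - 5*(-55 - 28/267)² = -46460 - 5*(-14713/267)² = -46460 - 5*216472369/71289 = -46460 - 1082361845/71289 = -4394448785/71289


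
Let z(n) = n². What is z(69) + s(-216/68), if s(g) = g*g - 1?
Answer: 1378556/289 ≈ 4770.1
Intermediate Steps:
s(g) = -1 + g² (s(g) = g² - 1 = -1 + g²)
z(69) + s(-216/68) = 69² + (-1 + (-216/68)²) = 4761 + (-1 + (-216*1/68)²) = 4761 + (-1 + (-54/17)²) = 4761 + (-1 + 2916/289) = 4761 + 2627/289 = 1378556/289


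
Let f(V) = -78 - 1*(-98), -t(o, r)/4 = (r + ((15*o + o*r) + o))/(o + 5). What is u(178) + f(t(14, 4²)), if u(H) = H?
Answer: 198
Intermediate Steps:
t(o, r) = -4*(r + 16*o + o*r)/(5 + o) (t(o, r) = -4*(r + ((15*o + o*r) + o))/(o + 5) = -4*(r + (16*o + o*r))/(5 + o) = -4*(r + 16*o + o*r)/(5 + o))
f(V) = 20 (f(V) = -78 + 98 = 20)
u(178) + f(t(14, 4²)) = 178 + 20 = 198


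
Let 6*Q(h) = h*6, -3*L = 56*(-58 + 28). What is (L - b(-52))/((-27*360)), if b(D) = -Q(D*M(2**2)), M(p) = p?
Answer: -44/1215 ≈ -0.036214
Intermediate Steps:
L = 560 (L = -56*(-58 + 28)/3 = -56*(-30)/3 = -1/3*(-1680) = 560)
Q(h) = h (Q(h) = (h*6)/6 = (6*h)/6 = h)
b(D) = -4*D (b(D) = -D*2**2 = -D*4 = -4*D)
(L - b(-52))/((-27*360)) = (560 - (-4)*(-52))/((-27*360)) = (560 - 1*208)/(-9720) = (560 - 208)*(-1/9720) = 352*(-1/9720) = -44/1215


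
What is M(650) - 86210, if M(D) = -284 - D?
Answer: -87144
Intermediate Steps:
M(650) - 86210 = (-284 - 1*650) - 86210 = (-284 - 650) - 86210 = -934 - 86210 = -87144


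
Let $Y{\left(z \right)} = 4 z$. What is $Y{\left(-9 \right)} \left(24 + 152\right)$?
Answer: $-6336$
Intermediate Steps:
$Y{\left(-9 \right)} \left(24 + 152\right) = 4 \left(-9\right) \left(24 + 152\right) = \left(-36\right) 176 = -6336$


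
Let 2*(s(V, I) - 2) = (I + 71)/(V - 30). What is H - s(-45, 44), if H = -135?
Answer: -4087/30 ≈ -136.23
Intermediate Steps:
s(V, I) = 2 + (71 + I)/(2*(-30 + V)) (s(V, I) = 2 + ((I + 71)/(V - 30))/2 = 2 + ((71 + I)/(-30 + V))/2 = 2 + (71 + I)/(2*(-30 + V)))
H - s(-45, 44) = -135 - (-49 + 44 + 4*(-45))/(2*(-30 - 45)) = -135 - (-49 + 44 - 180)/(2*(-75)) = -135 - (-1)*(-185)/(2*75) = -135 - 1*37/30 = -135 - 37/30 = -4087/30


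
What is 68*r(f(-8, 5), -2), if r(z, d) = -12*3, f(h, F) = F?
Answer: -2448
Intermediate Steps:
r(z, d) = -36
68*r(f(-8, 5), -2) = 68*(-36) = -2448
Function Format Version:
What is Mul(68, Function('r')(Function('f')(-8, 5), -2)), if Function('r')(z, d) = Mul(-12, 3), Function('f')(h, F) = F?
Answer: -2448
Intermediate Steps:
Function('r')(z, d) = -36
Mul(68, Function('r')(Function('f')(-8, 5), -2)) = Mul(68, -36) = -2448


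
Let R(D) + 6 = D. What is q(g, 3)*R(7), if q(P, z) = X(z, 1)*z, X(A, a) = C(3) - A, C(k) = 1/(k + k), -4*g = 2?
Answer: -17/2 ≈ -8.5000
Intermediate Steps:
g = -½ (g = -¼*2 = -½ ≈ -0.50000)
R(D) = -6 + D
C(k) = 1/(2*k)
X(A, a) = ⅙ - A (X(A, a) = (½)/3 - A = (½)*(⅓) - A = ⅙ - A)
q(P, z) = z*(⅙ - z) (q(P, z) = (⅙ - z)*z = z*(⅙ - z))
q(g, 3)*R(7) = (3*(⅙ - 1*3))*(-6 + 7) = (3*(⅙ - 3))*1 = (3*(-17/6))*1 = -17/2*1 = -17/2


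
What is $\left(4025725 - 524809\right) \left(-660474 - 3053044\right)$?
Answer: $-13000714582488$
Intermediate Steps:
$\left(4025725 - 524809\right) \left(-660474 - 3053044\right) = 3500916 \left(-3713518\right) = -13000714582488$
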